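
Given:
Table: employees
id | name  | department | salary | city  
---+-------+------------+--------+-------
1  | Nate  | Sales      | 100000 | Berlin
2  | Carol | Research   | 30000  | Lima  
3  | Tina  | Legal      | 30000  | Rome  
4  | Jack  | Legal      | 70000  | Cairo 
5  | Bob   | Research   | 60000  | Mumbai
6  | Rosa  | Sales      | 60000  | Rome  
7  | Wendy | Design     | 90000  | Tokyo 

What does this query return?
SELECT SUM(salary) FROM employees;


SUM(salary) = 100000 + 30000 + 30000 + 70000 + 60000 + 60000 + 90000 = 440000

440000


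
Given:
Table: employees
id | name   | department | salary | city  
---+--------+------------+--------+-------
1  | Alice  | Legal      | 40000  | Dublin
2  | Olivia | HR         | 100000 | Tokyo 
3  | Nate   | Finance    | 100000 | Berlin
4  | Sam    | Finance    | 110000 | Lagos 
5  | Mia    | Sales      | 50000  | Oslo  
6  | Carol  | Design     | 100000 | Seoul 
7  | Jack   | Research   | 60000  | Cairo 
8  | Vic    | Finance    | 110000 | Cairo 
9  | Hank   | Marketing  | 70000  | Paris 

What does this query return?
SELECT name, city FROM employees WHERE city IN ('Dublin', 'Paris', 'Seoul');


Filtering: city IN ('Dublin', 'Paris', 'Seoul')
Matching: 3 rows

3 rows:
Alice, Dublin
Carol, Seoul
Hank, Paris


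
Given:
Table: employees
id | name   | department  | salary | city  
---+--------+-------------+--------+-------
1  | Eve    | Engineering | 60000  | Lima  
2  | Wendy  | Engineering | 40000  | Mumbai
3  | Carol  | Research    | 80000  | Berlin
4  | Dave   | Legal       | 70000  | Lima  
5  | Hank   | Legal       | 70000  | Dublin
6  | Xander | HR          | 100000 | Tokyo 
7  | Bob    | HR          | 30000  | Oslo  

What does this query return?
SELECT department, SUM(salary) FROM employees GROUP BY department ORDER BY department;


Summing salary within each department:
  Engineering: 60000 + 40000 = 100000
  HR: 100000 + 30000 = 130000
  Legal: 70000 + 70000 = 140000
  Research: 80000 = 80000


4 groups:
Engineering, 100000
HR, 130000
Legal, 140000
Research, 80000


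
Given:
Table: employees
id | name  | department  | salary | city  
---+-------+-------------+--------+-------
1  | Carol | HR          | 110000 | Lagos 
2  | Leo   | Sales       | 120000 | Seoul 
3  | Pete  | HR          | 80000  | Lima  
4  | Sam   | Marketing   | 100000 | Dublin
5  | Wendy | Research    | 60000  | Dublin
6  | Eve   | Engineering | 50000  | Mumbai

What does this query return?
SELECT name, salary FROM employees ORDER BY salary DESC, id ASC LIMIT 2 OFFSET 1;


Sort by salary DESC (id ASC tiebreak), then skip 1 and take 2
Rows 2 through 3

2 rows:
Carol, 110000
Sam, 100000


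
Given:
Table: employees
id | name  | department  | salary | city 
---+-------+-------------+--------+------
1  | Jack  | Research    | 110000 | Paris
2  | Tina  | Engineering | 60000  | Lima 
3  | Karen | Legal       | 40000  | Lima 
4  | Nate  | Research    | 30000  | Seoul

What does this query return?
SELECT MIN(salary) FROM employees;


Salaries: 110000, 60000, 40000, 30000
MIN = 30000

30000


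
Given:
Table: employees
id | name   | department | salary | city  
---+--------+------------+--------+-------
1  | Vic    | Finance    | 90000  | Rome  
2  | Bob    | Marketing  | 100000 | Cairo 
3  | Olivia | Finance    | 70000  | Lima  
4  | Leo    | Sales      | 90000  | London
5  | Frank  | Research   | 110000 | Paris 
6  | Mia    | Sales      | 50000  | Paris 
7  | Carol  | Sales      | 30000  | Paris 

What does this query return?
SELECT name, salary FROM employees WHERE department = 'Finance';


Filtering: department = 'Finance'
Matching rows: 2

2 rows:
Vic, 90000
Olivia, 70000


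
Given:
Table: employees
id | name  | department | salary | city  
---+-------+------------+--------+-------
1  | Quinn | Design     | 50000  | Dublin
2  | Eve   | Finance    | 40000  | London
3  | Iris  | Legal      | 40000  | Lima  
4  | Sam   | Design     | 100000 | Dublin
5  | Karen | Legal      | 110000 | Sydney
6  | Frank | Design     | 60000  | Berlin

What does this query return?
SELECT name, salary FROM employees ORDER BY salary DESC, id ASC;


Sorting by salary DESC, then id ASC for ties

6 rows:
Karen, 110000
Sam, 100000
Frank, 60000
Quinn, 50000
Eve, 40000
Iris, 40000


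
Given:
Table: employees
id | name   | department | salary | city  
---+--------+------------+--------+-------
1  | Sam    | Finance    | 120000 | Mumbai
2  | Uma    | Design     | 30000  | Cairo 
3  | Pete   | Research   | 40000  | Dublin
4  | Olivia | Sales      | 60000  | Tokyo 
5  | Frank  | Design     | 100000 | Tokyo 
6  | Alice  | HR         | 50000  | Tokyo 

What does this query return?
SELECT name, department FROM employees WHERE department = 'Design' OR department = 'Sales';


Filtering: department = 'Design' OR 'Sales'
Matching: 3 rows

3 rows:
Uma, Design
Olivia, Sales
Frank, Design


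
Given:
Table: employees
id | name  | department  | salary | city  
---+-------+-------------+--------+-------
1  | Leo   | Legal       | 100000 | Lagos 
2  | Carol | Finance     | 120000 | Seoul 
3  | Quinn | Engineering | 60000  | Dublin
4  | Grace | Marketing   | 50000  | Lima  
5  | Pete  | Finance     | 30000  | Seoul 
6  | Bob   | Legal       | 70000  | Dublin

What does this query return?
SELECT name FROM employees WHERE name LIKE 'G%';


LIKE 'G%' matches names starting with 'G'
Matching: 1

1 rows:
Grace


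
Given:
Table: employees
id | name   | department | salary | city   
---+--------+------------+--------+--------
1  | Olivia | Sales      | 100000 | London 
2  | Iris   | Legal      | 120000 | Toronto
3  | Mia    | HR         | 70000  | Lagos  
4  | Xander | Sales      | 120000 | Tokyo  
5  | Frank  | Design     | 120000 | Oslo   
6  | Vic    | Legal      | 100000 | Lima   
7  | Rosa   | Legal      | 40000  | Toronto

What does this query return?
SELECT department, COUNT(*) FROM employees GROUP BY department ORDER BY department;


Assigning each row to its department group:
  Olivia -> Sales
  Iris -> Legal
  Mia -> HR
  Xander -> Sales
  Frank -> Design
  Vic -> Legal
  Rosa -> Legal


4 groups:
Design, 1
HR, 1
Legal, 3
Sales, 2


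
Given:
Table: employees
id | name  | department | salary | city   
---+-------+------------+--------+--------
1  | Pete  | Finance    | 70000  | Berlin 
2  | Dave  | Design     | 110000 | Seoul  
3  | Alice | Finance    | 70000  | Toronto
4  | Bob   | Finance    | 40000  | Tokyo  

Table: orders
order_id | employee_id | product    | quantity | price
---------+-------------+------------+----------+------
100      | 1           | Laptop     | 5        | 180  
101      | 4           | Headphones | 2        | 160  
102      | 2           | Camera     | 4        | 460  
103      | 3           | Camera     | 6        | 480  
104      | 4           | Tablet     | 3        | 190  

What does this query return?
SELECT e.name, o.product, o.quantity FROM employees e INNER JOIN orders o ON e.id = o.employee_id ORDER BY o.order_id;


Joining employees.id = orders.employee_id:
  employee Pete (id=1) -> order Laptop
  employee Bob (id=4) -> order Headphones
  employee Dave (id=2) -> order Camera
  employee Alice (id=3) -> order Camera
  employee Bob (id=4) -> order Tablet


5 rows:
Pete, Laptop, 5
Bob, Headphones, 2
Dave, Camera, 4
Alice, Camera, 6
Bob, Tablet, 3


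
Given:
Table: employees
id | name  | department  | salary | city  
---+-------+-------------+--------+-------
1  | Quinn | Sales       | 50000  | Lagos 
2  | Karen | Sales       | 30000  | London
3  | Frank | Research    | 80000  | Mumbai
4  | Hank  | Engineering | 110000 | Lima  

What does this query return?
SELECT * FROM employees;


SELECT * returns all 4 rows with all columns

4 rows:
1, Quinn, Sales, 50000, Lagos
2, Karen, Sales, 30000, London
3, Frank, Research, 80000, Mumbai
4, Hank, Engineering, 110000, Lima


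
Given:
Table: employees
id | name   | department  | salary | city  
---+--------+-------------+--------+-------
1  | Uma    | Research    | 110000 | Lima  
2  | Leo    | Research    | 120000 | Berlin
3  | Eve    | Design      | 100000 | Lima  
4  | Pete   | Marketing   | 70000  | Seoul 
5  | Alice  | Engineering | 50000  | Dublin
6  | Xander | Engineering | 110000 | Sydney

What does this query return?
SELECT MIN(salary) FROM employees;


Salaries: 110000, 120000, 100000, 70000, 50000, 110000
MIN = 50000

50000


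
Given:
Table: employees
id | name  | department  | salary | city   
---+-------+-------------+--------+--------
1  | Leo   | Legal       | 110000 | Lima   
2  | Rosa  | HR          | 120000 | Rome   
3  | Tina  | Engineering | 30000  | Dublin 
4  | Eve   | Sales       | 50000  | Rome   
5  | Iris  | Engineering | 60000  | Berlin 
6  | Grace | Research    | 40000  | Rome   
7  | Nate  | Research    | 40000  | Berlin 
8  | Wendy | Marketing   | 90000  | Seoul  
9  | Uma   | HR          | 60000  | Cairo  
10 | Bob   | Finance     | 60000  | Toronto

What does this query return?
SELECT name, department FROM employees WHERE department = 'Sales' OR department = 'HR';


Filtering: department = 'Sales' OR 'HR'
Matching: 3 rows

3 rows:
Rosa, HR
Eve, Sales
Uma, HR


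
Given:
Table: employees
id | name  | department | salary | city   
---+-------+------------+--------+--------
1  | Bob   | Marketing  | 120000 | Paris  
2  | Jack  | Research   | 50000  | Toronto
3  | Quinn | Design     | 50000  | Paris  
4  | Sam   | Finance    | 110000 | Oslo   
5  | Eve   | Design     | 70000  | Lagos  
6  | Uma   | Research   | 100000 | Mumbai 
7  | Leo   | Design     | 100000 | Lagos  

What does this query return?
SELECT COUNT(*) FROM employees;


COUNT(*) counts all rows

7


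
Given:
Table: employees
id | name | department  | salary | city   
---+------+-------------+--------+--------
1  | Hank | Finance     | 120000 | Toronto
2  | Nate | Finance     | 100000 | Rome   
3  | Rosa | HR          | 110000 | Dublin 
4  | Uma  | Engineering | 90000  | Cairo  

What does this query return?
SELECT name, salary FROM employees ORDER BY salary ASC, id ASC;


Sorting by salary ASC, then id ASC for ties

4 rows:
Uma, 90000
Nate, 100000
Rosa, 110000
Hank, 120000


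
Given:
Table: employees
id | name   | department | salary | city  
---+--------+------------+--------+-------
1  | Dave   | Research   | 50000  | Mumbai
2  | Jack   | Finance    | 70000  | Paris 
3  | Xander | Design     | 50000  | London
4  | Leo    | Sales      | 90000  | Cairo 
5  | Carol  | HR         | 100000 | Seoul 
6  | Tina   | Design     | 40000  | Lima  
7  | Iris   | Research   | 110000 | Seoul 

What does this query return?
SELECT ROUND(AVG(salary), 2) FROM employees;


SUM(salary) = 510000
COUNT = 7
ROUND(AVG, 2) = ROUND(510000 / 7, 2) = 72857.14

72857.14


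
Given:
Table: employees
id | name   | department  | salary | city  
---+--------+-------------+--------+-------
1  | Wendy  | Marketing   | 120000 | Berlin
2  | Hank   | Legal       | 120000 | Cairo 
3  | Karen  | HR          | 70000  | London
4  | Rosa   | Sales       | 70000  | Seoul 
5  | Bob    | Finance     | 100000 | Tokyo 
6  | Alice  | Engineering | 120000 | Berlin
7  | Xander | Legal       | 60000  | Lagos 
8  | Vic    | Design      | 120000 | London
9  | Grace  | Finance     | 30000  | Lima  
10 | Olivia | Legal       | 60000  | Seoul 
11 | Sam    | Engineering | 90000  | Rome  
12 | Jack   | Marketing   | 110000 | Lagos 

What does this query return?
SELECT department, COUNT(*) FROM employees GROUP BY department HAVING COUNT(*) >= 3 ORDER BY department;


Groups with count >= 3:
  Legal: 3 -> PASS
  Design: 1 -> filtered out
  Engineering: 2 -> filtered out
  Finance: 2 -> filtered out
  HR: 1 -> filtered out
  Marketing: 2 -> filtered out
  Sales: 1 -> filtered out


1 groups:
Legal, 3


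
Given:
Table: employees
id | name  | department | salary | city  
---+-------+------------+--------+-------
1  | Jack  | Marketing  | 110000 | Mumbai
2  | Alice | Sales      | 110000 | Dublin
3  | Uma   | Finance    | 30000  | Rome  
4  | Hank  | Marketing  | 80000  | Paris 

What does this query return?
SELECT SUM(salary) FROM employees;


SUM(salary) = 110000 + 110000 + 30000 + 80000 = 330000

330000


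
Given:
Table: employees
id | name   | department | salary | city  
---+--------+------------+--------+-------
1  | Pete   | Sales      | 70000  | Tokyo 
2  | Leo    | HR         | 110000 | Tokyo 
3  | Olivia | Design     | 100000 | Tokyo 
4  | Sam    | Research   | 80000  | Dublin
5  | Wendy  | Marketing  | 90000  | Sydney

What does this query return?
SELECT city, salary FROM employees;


Projecting columns: city, salary

5 rows:
Tokyo, 70000
Tokyo, 110000
Tokyo, 100000
Dublin, 80000
Sydney, 90000


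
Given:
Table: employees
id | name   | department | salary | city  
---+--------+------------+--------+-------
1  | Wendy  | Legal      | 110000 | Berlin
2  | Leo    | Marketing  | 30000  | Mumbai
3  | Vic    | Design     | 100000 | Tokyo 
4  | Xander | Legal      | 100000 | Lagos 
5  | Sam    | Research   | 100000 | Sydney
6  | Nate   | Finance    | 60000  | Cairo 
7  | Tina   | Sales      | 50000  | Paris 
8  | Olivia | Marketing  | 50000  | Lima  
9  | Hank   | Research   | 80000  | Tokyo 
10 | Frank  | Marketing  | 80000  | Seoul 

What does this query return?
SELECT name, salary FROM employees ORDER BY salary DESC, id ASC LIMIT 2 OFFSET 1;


Sort by salary DESC (id ASC tiebreak), then skip 1 and take 2
Rows 2 through 3

2 rows:
Vic, 100000
Xander, 100000


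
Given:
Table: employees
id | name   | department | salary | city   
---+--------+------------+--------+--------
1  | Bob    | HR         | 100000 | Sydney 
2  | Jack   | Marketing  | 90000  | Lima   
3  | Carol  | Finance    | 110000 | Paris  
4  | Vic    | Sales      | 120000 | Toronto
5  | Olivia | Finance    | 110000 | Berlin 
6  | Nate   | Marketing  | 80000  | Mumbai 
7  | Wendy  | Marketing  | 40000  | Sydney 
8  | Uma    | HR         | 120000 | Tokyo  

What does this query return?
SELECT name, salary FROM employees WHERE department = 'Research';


Filtering: department = 'Research'
Matching rows: 0

Empty result set (0 rows)


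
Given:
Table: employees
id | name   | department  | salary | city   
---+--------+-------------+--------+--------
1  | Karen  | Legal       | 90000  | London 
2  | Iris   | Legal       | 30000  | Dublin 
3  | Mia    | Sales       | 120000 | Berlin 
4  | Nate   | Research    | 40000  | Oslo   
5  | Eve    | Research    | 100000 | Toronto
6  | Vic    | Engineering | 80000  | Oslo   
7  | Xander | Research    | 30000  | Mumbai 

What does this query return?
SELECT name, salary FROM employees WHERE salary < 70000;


Filtering: salary < 70000
Matching: 3 rows

3 rows:
Iris, 30000
Nate, 40000
Xander, 30000


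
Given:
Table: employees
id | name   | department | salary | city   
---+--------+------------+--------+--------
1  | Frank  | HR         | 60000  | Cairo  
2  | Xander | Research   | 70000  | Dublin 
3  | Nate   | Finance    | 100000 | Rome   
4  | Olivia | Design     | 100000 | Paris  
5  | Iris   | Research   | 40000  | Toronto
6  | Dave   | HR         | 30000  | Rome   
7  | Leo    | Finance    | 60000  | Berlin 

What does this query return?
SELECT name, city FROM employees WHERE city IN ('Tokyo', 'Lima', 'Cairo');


Filtering: city IN ('Tokyo', 'Lima', 'Cairo')
Matching: 1 rows

1 rows:
Frank, Cairo


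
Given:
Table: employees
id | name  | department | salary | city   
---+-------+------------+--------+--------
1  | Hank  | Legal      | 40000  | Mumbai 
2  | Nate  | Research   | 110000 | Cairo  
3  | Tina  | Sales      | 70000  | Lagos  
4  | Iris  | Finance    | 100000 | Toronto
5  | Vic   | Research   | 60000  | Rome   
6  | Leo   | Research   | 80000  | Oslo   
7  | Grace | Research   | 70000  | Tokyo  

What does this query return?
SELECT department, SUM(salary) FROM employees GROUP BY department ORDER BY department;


Summing salary within each department:
  Finance: 100000 = 100000
  Legal: 40000 = 40000
  Research: 110000 + 60000 + 80000 + 70000 = 320000
  Sales: 70000 = 70000


4 groups:
Finance, 100000
Legal, 40000
Research, 320000
Sales, 70000


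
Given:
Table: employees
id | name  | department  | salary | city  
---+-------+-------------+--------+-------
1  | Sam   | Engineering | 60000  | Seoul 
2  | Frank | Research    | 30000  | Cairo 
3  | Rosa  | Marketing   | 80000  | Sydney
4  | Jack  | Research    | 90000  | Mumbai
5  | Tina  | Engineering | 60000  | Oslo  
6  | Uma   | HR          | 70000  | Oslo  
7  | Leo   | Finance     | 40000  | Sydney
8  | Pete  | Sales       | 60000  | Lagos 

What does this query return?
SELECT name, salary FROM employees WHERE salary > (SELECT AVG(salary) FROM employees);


Subquery: AVG(salary) = 61250.0
Filtering: salary > 61250.0
  Rosa (80000) -> MATCH
  Jack (90000) -> MATCH
  Uma (70000) -> MATCH


3 rows:
Rosa, 80000
Jack, 90000
Uma, 70000


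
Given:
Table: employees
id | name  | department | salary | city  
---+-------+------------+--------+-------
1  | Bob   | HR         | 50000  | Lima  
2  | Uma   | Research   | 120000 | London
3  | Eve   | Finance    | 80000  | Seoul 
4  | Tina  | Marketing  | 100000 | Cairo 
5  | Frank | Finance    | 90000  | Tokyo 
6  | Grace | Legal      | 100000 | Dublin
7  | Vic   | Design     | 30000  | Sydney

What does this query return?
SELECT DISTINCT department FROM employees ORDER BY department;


All 'department' values (row order): HR, Research, Finance, Marketing, Finance, Legal, Design
Removing duplicates leaves 6 unique value(s).

6 values:
Design
Finance
HR
Legal
Marketing
Research


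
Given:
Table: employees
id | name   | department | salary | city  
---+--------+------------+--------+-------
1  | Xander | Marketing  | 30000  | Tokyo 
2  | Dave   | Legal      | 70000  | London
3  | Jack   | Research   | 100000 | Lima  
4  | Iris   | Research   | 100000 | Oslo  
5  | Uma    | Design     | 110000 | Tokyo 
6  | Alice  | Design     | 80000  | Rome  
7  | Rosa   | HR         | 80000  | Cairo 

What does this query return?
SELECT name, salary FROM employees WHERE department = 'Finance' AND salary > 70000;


Filtering: department = 'Finance' AND salary > 70000
Matching: 0 rows

Empty result set (0 rows)


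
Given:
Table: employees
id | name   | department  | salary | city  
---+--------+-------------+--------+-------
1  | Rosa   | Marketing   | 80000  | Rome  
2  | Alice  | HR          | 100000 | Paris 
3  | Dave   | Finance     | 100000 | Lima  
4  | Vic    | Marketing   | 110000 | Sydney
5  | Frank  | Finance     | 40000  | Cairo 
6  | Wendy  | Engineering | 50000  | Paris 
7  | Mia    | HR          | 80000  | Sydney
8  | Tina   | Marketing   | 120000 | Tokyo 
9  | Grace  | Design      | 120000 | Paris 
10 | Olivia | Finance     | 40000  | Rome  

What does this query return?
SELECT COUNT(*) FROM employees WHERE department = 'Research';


Counting rows where department = 'Research'


0


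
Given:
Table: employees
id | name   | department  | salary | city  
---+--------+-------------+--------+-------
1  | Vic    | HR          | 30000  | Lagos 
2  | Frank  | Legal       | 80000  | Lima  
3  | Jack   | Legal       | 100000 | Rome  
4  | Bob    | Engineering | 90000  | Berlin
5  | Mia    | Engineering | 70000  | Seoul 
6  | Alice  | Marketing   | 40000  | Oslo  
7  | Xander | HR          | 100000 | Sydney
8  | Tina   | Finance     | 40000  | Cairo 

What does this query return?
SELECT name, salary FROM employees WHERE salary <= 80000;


Filtering: salary <= 80000
Matching: 5 rows

5 rows:
Vic, 30000
Frank, 80000
Mia, 70000
Alice, 40000
Tina, 40000


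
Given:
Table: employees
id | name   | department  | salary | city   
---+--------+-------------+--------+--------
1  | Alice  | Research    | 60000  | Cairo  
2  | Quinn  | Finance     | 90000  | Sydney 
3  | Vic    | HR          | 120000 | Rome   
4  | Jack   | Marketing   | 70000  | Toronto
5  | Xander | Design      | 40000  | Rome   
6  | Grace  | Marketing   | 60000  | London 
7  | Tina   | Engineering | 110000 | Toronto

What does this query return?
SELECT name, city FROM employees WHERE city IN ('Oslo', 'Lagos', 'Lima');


Filtering: city IN ('Oslo', 'Lagos', 'Lima')
Matching: 0 rows

Empty result set (0 rows)


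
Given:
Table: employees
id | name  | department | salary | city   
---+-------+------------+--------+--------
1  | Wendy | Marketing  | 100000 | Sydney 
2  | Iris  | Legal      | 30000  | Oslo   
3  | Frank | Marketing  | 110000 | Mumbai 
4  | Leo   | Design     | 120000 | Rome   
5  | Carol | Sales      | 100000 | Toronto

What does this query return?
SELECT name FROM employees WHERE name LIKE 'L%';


LIKE 'L%' matches names starting with 'L'
Matching: 1

1 rows:
Leo


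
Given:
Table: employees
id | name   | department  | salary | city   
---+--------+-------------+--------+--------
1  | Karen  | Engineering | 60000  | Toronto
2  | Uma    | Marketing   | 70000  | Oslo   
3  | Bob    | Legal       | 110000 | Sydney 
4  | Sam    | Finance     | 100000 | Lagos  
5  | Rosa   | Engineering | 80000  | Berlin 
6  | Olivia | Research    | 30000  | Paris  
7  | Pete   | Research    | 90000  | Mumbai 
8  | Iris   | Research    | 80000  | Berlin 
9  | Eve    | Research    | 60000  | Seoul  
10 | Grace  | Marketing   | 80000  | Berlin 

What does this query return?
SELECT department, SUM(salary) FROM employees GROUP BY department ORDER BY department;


Summing salary within each department:
  Engineering: 60000 + 80000 = 140000
  Finance: 100000 = 100000
  Legal: 110000 = 110000
  Marketing: 70000 + 80000 = 150000
  Research: 30000 + 90000 + 80000 + 60000 = 260000


5 groups:
Engineering, 140000
Finance, 100000
Legal, 110000
Marketing, 150000
Research, 260000


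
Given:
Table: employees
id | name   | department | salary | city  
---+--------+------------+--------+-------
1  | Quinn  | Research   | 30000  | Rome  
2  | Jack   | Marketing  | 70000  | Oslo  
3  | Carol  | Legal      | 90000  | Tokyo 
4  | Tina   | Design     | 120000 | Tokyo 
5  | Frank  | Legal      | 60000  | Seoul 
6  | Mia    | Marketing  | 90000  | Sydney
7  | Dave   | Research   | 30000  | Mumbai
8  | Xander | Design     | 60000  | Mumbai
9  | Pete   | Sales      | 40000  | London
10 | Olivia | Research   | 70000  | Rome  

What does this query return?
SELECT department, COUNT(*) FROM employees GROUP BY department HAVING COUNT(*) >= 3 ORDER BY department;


Groups with count >= 3:
  Research: 3 -> PASS
  Design: 2 -> filtered out
  Legal: 2 -> filtered out
  Marketing: 2 -> filtered out
  Sales: 1 -> filtered out


1 groups:
Research, 3


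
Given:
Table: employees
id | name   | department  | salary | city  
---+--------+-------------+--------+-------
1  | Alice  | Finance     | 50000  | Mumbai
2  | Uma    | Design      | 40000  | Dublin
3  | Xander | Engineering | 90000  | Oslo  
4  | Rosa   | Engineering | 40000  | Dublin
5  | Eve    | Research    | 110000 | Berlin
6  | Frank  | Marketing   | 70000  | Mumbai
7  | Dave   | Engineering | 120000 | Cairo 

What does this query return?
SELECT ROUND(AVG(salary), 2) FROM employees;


SUM(salary) = 520000
COUNT = 7
ROUND(AVG, 2) = ROUND(520000 / 7, 2) = 74285.71

74285.71


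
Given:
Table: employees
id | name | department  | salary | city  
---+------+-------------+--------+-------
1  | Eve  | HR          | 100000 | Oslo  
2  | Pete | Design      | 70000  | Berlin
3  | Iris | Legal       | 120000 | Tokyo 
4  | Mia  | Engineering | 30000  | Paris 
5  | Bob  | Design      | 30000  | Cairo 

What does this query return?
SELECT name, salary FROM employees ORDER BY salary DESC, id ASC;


Sorting by salary DESC, then id ASC for ties

5 rows:
Iris, 120000
Eve, 100000
Pete, 70000
Mia, 30000
Bob, 30000


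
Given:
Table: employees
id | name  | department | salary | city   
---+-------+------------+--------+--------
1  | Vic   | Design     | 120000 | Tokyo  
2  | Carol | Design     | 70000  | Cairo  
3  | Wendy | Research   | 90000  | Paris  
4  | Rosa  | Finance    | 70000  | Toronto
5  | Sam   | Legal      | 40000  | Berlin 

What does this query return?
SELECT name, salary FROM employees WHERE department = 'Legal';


Filtering: department = 'Legal'
Matching rows: 1

1 rows:
Sam, 40000


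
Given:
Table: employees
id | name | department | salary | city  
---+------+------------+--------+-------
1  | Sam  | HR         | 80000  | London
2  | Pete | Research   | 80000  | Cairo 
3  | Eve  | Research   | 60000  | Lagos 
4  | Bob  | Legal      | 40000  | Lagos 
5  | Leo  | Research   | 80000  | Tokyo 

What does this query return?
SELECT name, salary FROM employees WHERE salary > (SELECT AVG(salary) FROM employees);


Subquery: AVG(salary) = 68000.0
Filtering: salary > 68000.0
  Sam (80000) -> MATCH
  Pete (80000) -> MATCH
  Leo (80000) -> MATCH


3 rows:
Sam, 80000
Pete, 80000
Leo, 80000


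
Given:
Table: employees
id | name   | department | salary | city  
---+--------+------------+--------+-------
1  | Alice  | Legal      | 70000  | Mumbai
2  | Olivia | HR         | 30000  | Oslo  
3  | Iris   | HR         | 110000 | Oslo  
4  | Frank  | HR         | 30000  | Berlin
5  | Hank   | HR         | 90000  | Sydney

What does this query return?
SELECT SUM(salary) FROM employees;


SUM(salary) = 70000 + 30000 + 110000 + 30000 + 90000 = 330000

330000


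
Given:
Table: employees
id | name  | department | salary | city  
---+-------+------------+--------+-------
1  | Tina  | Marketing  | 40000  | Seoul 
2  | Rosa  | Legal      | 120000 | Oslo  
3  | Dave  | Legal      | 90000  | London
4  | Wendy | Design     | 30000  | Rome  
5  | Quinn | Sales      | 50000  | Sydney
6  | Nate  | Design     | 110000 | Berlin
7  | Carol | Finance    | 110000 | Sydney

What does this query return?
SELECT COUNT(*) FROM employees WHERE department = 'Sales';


Counting rows where department = 'Sales'
  Quinn -> MATCH


1


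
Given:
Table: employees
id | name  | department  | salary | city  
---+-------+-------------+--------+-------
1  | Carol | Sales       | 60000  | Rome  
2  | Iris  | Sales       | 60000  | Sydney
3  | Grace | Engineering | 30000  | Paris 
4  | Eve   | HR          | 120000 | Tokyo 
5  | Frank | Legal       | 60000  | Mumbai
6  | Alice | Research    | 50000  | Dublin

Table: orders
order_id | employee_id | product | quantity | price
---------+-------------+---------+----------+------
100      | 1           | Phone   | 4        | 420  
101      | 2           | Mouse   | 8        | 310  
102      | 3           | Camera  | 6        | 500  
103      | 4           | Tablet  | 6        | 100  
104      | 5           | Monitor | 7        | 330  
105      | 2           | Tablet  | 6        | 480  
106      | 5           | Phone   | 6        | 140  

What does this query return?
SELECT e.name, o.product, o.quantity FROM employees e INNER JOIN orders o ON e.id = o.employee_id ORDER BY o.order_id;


Joining employees.id = orders.employee_id:
  employee Carol (id=1) -> order Phone
  employee Iris (id=2) -> order Mouse
  employee Grace (id=3) -> order Camera
  employee Eve (id=4) -> order Tablet
  employee Frank (id=5) -> order Monitor
  employee Iris (id=2) -> order Tablet
  employee Frank (id=5) -> order Phone


7 rows:
Carol, Phone, 4
Iris, Mouse, 8
Grace, Camera, 6
Eve, Tablet, 6
Frank, Monitor, 7
Iris, Tablet, 6
Frank, Phone, 6


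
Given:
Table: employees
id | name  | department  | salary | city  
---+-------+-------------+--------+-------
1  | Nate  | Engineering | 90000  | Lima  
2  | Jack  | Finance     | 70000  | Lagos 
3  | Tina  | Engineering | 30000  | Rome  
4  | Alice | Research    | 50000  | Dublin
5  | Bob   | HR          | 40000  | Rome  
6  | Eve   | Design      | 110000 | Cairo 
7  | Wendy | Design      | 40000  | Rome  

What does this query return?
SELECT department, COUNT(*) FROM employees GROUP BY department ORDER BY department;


Assigning each row to its department group:
  Nate -> Engineering
  Jack -> Finance
  Tina -> Engineering
  Alice -> Research
  Bob -> HR
  Eve -> Design
  Wendy -> Design


5 groups:
Design, 2
Engineering, 2
Finance, 1
HR, 1
Research, 1


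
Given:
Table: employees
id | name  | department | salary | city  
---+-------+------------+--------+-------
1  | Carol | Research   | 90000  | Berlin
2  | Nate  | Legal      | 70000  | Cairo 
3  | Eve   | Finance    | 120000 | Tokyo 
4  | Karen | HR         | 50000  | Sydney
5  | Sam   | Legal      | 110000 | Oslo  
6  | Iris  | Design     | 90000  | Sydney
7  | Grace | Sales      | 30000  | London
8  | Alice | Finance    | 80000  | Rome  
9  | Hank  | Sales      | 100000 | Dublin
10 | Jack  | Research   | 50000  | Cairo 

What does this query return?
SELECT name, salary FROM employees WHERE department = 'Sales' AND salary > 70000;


Filtering: department = 'Sales' AND salary > 70000
Matching: 1 rows

1 rows:
Hank, 100000


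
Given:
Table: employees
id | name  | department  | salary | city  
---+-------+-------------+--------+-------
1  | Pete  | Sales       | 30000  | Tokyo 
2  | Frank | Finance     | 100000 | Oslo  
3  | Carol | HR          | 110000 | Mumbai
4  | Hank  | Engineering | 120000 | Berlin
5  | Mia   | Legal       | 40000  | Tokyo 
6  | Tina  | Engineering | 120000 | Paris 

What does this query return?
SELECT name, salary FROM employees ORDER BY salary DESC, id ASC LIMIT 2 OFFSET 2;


Sort by salary DESC (id ASC tiebreak), then skip 2 and take 2
Rows 3 through 4

2 rows:
Carol, 110000
Frank, 100000


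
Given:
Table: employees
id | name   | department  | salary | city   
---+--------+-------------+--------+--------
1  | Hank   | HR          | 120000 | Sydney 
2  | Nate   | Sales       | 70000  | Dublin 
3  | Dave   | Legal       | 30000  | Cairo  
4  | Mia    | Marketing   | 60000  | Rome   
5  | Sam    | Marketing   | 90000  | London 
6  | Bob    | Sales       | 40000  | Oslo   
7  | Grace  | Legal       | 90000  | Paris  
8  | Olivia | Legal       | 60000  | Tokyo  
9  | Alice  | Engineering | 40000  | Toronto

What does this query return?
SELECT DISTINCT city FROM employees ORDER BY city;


All 'city' values (row order): Sydney, Dublin, Cairo, Rome, London, Oslo, Paris, Tokyo, Toronto
Removing duplicates leaves 9 unique value(s).

9 values:
Cairo
Dublin
London
Oslo
Paris
Rome
Sydney
Tokyo
Toronto


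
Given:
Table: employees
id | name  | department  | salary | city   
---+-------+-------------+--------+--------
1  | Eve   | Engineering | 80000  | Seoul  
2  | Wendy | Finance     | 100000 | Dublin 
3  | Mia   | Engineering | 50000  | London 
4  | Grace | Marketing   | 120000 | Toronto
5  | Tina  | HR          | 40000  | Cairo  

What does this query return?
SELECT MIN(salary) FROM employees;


Salaries: 80000, 100000, 50000, 120000, 40000
MIN = 40000

40000


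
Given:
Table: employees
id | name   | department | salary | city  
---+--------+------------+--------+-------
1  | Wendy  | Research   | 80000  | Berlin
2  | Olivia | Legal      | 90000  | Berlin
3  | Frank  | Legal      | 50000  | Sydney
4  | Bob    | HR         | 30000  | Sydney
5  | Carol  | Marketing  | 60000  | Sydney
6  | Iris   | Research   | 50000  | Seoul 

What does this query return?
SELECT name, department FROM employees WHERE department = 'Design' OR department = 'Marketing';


Filtering: department = 'Design' OR 'Marketing'
Matching: 1 rows

1 rows:
Carol, Marketing


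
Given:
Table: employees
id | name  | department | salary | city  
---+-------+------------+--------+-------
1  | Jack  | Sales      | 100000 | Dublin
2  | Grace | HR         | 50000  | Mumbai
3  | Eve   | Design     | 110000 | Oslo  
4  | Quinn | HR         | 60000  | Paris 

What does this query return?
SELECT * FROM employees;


SELECT * returns all 4 rows with all columns

4 rows:
1, Jack, Sales, 100000, Dublin
2, Grace, HR, 50000, Mumbai
3, Eve, Design, 110000, Oslo
4, Quinn, HR, 60000, Paris


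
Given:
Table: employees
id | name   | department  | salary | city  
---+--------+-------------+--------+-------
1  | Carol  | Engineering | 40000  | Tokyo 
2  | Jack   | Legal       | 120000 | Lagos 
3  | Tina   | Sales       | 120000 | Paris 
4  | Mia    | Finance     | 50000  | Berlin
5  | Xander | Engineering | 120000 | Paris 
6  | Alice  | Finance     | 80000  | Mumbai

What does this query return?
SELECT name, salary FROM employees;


Projecting columns: name, salary

6 rows:
Carol, 40000
Jack, 120000
Tina, 120000
Mia, 50000
Xander, 120000
Alice, 80000


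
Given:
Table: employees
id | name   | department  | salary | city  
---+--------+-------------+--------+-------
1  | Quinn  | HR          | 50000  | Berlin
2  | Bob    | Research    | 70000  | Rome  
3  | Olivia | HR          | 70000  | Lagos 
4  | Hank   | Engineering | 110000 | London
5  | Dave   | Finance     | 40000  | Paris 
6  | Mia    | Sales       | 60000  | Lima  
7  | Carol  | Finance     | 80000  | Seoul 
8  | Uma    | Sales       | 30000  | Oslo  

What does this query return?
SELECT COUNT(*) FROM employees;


COUNT(*) counts all rows

8


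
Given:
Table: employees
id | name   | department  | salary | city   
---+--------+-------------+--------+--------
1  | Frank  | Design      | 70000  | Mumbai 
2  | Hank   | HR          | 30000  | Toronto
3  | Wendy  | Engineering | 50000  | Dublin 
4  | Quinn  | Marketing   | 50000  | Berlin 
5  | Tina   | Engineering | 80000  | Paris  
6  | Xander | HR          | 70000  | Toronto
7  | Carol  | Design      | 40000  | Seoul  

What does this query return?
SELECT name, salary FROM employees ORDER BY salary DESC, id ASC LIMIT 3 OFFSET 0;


Sort by salary DESC (id ASC tiebreak), then skip 0 and take 3
Rows 1 through 3

3 rows:
Tina, 80000
Frank, 70000
Xander, 70000


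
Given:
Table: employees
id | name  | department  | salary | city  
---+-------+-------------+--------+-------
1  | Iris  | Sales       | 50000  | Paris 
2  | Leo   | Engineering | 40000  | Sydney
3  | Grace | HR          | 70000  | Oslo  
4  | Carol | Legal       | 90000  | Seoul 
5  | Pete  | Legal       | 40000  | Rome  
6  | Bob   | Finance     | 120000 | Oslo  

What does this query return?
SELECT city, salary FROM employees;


Projecting columns: city, salary

6 rows:
Paris, 50000
Sydney, 40000
Oslo, 70000
Seoul, 90000
Rome, 40000
Oslo, 120000


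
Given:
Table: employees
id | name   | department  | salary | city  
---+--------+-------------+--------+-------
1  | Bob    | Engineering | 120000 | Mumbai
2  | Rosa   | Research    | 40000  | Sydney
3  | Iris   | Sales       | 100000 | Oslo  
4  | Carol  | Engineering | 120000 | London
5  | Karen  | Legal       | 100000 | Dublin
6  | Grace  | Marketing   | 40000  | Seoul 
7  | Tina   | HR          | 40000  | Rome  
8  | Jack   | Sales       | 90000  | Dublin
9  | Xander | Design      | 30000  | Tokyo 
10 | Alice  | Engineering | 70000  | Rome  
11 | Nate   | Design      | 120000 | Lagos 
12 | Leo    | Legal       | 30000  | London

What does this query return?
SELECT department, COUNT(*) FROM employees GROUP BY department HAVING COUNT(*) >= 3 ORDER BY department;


Groups with count >= 3:
  Engineering: 3 -> PASS
  Design: 2 -> filtered out
  HR: 1 -> filtered out
  Legal: 2 -> filtered out
  Marketing: 1 -> filtered out
  Research: 1 -> filtered out
  Sales: 2 -> filtered out


1 groups:
Engineering, 3


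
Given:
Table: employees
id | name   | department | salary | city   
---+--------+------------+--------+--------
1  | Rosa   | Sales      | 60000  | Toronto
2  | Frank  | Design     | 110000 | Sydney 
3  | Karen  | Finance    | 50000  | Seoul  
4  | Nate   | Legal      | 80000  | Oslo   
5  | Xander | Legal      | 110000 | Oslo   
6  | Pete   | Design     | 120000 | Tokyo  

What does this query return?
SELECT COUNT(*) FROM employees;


COUNT(*) counts all rows

6


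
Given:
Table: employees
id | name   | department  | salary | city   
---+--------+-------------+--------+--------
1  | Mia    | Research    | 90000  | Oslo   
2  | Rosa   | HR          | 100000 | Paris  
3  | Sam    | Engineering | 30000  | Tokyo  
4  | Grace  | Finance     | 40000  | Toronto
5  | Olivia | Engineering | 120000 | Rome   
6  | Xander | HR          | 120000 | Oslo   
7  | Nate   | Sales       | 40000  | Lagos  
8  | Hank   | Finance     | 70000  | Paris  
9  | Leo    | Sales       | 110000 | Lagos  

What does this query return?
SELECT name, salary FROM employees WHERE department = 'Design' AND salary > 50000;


Filtering: department = 'Design' AND salary > 50000
Matching: 0 rows

Empty result set (0 rows)


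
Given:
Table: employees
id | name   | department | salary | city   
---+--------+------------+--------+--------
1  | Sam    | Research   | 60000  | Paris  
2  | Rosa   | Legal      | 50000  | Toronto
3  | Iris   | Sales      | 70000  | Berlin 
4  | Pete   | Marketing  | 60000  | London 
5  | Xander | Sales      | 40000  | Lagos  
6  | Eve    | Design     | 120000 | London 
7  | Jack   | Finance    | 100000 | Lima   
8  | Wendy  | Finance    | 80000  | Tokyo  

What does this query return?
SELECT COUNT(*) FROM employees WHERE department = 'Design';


Counting rows where department = 'Design'
  Eve -> MATCH


1


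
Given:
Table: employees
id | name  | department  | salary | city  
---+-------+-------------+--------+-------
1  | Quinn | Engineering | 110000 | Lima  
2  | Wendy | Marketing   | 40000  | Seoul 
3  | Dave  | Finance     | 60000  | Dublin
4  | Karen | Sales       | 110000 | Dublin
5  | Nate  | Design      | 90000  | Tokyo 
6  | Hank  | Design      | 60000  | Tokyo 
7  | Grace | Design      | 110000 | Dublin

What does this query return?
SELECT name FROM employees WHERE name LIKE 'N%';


LIKE 'N%' matches names starting with 'N'
Matching: 1

1 rows:
Nate


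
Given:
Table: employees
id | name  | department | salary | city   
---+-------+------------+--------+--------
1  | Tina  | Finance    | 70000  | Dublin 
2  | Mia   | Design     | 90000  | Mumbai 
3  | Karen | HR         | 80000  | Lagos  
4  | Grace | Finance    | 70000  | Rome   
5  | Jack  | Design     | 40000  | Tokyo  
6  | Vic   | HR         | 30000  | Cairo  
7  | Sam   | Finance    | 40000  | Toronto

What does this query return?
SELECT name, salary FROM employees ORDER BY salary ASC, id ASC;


Sorting by salary ASC, then id ASC for ties

7 rows:
Vic, 30000
Jack, 40000
Sam, 40000
Tina, 70000
Grace, 70000
Karen, 80000
Mia, 90000


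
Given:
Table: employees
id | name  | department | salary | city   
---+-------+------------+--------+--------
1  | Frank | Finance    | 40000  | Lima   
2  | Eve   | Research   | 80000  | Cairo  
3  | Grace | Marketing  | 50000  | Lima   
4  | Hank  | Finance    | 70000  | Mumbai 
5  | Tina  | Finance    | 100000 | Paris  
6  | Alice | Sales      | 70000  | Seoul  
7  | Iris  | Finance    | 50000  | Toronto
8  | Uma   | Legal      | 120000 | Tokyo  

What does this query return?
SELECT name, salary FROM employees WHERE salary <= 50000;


Filtering: salary <= 50000
Matching: 3 rows

3 rows:
Frank, 40000
Grace, 50000
Iris, 50000


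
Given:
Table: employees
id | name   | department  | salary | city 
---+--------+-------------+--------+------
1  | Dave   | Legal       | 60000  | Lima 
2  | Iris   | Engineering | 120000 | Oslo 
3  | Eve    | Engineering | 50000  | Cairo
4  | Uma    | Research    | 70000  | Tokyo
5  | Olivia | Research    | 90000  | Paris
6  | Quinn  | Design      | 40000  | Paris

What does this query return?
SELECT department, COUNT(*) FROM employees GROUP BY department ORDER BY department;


Assigning each row to its department group:
  Dave -> Legal
  Iris -> Engineering
  Eve -> Engineering
  Uma -> Research
  Olivia -> Research
  Quinn -> Design


4 groups:
Design, 1
Engineering, 2
Legal, 1
Research, 2


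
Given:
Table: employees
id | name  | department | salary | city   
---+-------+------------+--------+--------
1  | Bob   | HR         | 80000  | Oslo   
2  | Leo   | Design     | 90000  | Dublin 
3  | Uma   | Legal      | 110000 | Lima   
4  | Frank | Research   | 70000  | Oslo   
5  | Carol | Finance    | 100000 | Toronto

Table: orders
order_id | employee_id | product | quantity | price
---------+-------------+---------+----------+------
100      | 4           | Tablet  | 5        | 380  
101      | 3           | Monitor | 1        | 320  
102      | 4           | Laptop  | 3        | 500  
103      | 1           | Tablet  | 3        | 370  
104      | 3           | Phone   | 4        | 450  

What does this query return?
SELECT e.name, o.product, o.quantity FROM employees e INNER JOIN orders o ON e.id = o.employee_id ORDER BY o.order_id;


Joining employees.id = orders.employee_id:
  employee Frank (id=4) -> order Tablet
  employee Uma (id=3) -> order Monitor
  employee Frank (id=4) -> order Laptop
  employee Bob (id=1) -> order Tablet
  employee Uma (id=3) -> order Phone


5 rows:
Frank, Tablet, 5
Uma, Monitor, 1
Frank, Laptop, 3
Bob, Tablet, 3
Uma, Phone, 4
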